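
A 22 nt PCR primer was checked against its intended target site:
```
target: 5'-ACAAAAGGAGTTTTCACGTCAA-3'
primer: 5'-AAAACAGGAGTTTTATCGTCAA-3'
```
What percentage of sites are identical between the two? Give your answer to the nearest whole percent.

82%

Mismatches at positions 2, 5, 15, 16 (1-based): 4 of 22.
Identical positions: 18/22 = 81.82% → 82%.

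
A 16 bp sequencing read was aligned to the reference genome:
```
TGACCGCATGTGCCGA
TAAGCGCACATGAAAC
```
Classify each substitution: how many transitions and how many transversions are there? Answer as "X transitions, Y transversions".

4 transitions, 4 transversions

Transitions (purine↔purine or pyrimidine↔pyrimidine): 2 G→A, 9 T→C, 10 G→A, 15 G→A.
Transversions (purine↔pyrimidine): 4 C→G, 13 C→A, 14 C→A, 16 A→C.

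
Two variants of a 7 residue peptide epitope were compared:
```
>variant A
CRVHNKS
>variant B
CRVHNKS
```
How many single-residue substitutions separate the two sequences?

No positions differ; the sequences are identical.

0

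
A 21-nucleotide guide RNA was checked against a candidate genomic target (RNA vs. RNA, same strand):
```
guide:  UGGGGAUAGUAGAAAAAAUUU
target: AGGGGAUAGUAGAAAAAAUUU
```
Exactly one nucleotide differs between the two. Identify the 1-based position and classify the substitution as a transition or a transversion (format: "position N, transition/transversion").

position 1, transversion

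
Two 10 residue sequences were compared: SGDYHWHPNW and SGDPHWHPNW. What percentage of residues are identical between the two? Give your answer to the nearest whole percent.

90%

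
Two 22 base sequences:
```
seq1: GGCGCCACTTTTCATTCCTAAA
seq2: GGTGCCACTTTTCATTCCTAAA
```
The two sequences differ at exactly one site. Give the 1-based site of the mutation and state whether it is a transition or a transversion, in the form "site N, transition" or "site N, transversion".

site 3, transition

The sequences differ only at site 3: C→T (pyrimidine→pyrimidine), a transition.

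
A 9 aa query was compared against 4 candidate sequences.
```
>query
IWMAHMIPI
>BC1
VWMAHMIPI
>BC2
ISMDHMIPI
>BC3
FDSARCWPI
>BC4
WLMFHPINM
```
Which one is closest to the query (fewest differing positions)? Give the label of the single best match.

BC1 differs at 1 position; BC2 differs at 2 positions; BC3 differs at 6 positions; BC4 differs at 6 positions. The closest is BC1.

BC1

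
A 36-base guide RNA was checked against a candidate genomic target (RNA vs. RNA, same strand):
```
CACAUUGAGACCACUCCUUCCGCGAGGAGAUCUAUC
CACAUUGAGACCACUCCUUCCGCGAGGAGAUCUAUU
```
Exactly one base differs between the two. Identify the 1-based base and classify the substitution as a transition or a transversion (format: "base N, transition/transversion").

The sequences differ only at base 36: C→U (pyrimidine→pyrimidine), a transition.

base 36, transition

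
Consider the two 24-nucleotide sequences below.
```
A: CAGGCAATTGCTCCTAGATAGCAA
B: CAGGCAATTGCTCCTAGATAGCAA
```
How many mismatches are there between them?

0

No positions differ; the sequences are identical.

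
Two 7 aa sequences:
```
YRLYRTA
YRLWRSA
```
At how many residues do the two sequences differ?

2

The sequences differ at residues 4, 6 (1-based) — 2 in total.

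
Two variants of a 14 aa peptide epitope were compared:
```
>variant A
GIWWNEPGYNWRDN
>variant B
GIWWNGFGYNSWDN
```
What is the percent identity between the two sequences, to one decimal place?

4 positions differ (6, 7, 11, 12), so 10 of 14 match: 10/14 = 71.43%.

71.4%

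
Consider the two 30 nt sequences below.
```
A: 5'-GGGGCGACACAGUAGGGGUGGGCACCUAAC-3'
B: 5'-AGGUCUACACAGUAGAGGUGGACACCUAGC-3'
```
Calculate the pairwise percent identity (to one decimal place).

6 positions differ (1, 4, 6, 16, 22, 29), so 24 of 30 match: 24/30 = 80%.

80.0%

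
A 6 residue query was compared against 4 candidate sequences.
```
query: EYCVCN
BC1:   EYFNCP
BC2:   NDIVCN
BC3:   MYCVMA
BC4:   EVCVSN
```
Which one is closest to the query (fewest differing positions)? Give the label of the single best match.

Hamming distances to query — BC1: 3; BC2: 3; BC3: 3; BC4: 2.
Smallest is BC4 with 2 mismatches.

BC4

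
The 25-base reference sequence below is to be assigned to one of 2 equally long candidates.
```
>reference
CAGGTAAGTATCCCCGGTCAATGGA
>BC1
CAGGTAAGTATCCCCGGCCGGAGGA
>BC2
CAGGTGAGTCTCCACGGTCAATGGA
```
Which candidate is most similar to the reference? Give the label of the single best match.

BC2

BC1 differs at 4 positions; BC2 differs at 3 positions. The closest is BC2.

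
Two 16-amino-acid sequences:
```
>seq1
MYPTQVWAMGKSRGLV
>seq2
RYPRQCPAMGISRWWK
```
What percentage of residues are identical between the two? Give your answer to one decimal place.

8 positions differ (1, 4, 6, 7, 11, 14, 15, 16), so 8 of 16 match: 8/16 = 50%.

50.0%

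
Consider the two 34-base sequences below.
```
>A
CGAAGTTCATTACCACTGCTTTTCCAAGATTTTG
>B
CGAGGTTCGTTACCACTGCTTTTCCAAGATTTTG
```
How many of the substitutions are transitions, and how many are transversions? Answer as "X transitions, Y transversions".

Mismatches (1-based):
base 4: A→G (purine→purine, transition)
base 9: A→G (purine→purine, transition)

2 transitions, 0 transversions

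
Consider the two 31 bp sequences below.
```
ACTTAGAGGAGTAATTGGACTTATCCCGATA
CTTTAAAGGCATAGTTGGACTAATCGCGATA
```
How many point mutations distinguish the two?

The sequences differ at sites 1, 2, 6, 10, 11, 14, 22, 26 (1-based) — 8 in total.

8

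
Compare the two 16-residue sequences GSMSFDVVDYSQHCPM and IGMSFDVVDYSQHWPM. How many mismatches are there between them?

3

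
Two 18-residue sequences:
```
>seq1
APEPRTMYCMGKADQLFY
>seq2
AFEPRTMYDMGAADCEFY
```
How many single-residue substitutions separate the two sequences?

The sequences differ at residues 2, 9, 12, 15, 16 (1-based) — 5 in total.

5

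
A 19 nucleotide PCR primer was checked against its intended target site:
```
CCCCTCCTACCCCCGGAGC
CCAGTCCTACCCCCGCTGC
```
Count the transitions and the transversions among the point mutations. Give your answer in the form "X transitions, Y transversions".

Mismatches (1-based):
base 3: C→A (pyrimidine→purine, transversion)
base 4: C→G (pyrimidine→purine, transversion)
base 16: G→C (purine→pyrimidine, transversion)
base 17: A→T (purine→pyrimidine, transversion)

0 transitions, 4 transversions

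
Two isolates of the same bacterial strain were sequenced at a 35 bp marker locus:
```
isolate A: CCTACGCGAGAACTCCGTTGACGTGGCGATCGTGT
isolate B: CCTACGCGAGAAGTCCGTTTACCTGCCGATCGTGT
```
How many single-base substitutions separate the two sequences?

Mismatches (1-based): position 13: C→G; position 20: G→T; position 23: G→C; position 26: G→C.

4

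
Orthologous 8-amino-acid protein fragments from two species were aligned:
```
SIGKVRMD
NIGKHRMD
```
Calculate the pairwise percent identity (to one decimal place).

75.0%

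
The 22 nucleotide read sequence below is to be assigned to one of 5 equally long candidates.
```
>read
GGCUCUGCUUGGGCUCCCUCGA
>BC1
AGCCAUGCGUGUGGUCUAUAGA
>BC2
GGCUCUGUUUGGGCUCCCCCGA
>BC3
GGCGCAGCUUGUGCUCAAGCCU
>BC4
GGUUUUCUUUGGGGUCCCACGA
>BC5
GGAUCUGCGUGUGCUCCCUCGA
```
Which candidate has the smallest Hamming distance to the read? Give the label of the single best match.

BC1 differs at 9 positions; BC2 differs at 2 positions; BC3 differs at 8 positions; BC4 differs at 6 positions; BC5 differs at 3 positions. The closest is BC2.

BC2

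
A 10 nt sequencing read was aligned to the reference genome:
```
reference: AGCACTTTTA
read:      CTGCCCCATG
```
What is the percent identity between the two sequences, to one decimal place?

20.0%

8 positions differ (1, 2, 3, 4, 6, 7, 8, 10), so 2 of 10 match: 2/10 = 20%.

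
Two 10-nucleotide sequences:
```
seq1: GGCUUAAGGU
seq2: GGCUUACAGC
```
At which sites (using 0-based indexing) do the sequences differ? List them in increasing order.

6, 7, 9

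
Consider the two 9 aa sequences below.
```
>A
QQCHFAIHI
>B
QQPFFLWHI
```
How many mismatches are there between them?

The sequences differ at residues 3, 4, 6, 7 (1-based) — 4 in total.

4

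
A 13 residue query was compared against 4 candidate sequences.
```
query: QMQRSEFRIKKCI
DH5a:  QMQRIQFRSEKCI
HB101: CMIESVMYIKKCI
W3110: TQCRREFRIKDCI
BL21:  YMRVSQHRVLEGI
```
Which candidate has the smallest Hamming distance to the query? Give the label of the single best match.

DH5a

DH5a differs at 4 positions; HB101 differs at 6 positions; W3110 differs at 5 positions; BL21 differs at 9 positions. The closest is DH5a.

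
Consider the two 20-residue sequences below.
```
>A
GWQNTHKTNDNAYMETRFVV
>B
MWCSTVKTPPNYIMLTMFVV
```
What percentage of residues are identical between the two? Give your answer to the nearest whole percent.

50%

Mismatches at positions 1, 3, 4, 6, 9, 10, 12, 13, 15, 17 (1-based): 10 of 20.
Identical positions: 10/20 = 50% → 50%.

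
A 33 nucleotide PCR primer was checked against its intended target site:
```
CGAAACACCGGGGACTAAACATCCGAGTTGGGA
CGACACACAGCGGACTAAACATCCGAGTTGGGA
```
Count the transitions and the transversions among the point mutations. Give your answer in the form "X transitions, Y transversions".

Transitions (purine↔purine or pyrimidine↔pyrimidine): none.
Transversions (purine↔pyrimidine): 4 A→C, 9 C→A, 11 G→C.

0 transitions, 3 transversions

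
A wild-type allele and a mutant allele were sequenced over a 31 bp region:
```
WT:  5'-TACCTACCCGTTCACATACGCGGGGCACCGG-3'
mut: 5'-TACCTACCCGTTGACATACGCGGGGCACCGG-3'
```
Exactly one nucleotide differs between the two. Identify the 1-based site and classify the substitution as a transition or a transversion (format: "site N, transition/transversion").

Site 13 changes C→G. C is a pyrimidine and G is a purine, so this is a transversion.

site 13, transversion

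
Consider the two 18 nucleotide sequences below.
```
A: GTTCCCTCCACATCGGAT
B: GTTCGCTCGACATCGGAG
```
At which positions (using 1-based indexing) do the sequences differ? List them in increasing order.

5, 9, 18

Scanning 1-based: 5: C/G; 9: C/G; 18: T/G.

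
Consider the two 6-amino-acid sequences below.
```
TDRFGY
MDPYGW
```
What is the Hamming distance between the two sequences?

4

Mismatches (1-based): residue 1: T→M; residue 3: R→P; residue 4: F→Y; residue 6: Y→W.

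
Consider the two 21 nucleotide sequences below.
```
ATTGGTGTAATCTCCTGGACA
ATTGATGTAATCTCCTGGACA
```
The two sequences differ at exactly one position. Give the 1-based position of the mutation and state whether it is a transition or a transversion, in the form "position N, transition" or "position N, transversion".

The sequences differ only at position 5: G→A (purine→purine), a transition.

position 5, transition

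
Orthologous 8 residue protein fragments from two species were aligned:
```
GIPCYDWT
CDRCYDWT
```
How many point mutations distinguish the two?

3

The sequences differ at residues 1, 2, 3 (1-based) — 3 in total.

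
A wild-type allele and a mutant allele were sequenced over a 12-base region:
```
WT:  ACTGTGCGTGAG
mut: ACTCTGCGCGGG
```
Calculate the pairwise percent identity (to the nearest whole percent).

3 positions differ (4, 9, 11), so 9 of 12 match: 9/12 = 75%.

75%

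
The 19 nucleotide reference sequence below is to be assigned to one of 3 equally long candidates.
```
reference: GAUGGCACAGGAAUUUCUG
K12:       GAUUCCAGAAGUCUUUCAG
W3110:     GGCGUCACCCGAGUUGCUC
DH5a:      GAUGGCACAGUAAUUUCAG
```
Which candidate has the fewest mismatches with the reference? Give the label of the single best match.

K12 differs at 7 bases; W3110 differs at 8 bases; DH5a differs at 2 bases. The closest is DH5a.

DH5a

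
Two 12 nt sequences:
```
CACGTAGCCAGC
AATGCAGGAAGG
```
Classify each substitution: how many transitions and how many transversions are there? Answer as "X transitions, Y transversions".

2 transitions, 4 transversions

Mismatches (1-based):
site 1: C→A (pyrimidine→purine, transversion)
site 3: C→T (pyrimidine→pyrimidine, transition)
site 5: T→C (pyrimidine→pyrimidine, transition)
site 8: C→G (pyrimidine→purine, transversion)
site 9: C→A (pyrimidine→purine, transversion)
site 12: C→G (pyrimidine→purine, transversion)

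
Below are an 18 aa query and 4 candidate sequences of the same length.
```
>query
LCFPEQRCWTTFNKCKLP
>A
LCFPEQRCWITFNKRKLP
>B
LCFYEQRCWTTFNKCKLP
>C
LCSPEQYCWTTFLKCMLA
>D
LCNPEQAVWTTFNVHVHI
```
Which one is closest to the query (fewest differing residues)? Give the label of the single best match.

B

A differs at 2 residues; B differs at 1 residue; C differs at 5 residues; D differs at 8 residues. The closest is B.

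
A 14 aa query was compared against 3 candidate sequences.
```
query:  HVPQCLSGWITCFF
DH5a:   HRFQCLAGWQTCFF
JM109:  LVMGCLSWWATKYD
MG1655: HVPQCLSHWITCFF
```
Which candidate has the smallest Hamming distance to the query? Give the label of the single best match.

MG1655

Hamming distances to query — DH5a: 4; JM109: 8; MG1655: 1.
Smallest is MG1655 with 1 mismatch.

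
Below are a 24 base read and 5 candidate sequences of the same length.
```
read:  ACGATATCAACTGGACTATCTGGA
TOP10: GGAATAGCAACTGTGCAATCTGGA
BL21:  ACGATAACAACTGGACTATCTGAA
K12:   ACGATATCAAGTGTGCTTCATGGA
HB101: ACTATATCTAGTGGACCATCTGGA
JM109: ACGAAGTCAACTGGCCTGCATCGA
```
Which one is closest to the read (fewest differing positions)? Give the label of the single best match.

BL21

TOP10 differs at 7 positions; BL21 differs at 2 positions; K12 differs at 6 positions; HB101 differs at 4 positions; JM109 differs at 7 positions. The closest is BL21.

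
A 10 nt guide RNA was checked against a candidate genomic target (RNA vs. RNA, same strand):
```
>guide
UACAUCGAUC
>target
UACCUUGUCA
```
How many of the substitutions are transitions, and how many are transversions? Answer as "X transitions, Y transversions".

Mismatches (1-based):
position 4: A→C (purine→pyrimidine, transversion)
position 6: C→U (pyrimidine→pyrimidine, transition)
position 8: A→U (purine→pyrimidine, transversion)
position 9: U→C (pyrimidine→pyrimidine, transition)
position 10: C→A (pyrimidine→purine, transversion)

2 transitions, 3 transversions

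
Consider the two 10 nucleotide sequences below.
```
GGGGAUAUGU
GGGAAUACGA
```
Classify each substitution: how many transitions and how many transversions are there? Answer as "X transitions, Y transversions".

Transitions (purine↔purine or pyrimidine↔pyrimidine): 4 G→A, 8 U→C.
Transversions (purine↔pyrimidine): 10 U→A.

2 transitions, 1 transversion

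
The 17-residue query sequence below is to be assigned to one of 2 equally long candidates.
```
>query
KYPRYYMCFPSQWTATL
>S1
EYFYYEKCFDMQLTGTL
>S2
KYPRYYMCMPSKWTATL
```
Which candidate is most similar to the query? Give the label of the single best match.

S2

S1 differs at 9 residues; S2 differs at 2 residues. The closest is S2.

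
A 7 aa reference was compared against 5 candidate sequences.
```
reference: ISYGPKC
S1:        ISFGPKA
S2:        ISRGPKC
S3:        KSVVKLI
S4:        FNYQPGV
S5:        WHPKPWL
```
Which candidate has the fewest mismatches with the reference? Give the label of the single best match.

S1 differs at 2 residues; S2 differs at 1 residue; S3 differs at 6 residues; S4 differs at 5 residues; S5 differs at 6 residues. The closest is S2.

S2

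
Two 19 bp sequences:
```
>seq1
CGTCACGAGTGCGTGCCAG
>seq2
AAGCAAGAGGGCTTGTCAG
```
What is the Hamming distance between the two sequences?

7

The sequences differ at sites 1, 2, 3, 6, 10, 13, 16 (1-based) — 7 in total.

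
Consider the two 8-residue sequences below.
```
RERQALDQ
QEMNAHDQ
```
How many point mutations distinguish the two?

The sequences differ at residues 1, 3, 4, 6 (1-based) — 4 in total.

4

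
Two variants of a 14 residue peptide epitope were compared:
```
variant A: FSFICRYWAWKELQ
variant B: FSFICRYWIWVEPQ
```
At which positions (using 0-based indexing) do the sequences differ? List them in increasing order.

8, 10, 12

Scanning 0-based: 8: A/I; 10: K/V; 12: L/P.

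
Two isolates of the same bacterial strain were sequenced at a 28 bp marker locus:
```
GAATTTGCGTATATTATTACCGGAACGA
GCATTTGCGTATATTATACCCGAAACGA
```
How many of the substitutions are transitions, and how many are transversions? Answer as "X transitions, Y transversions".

Transitions (purine↔purine or pyrimidine↔pyrimidine): 23 G→A.
Transversions (purine↔pyrimidine): 2 A→C, 18 T→A, 19 A→C.

1 transition, 3 transversions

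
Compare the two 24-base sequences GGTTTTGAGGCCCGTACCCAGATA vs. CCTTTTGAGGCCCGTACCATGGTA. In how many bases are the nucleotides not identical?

5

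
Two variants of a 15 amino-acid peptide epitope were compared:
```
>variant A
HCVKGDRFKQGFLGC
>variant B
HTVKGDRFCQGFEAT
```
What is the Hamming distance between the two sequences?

Comparing position by position, 5 positions differ: 2 (C/T), 9 (K/C), 13 (L/E), 14 (G/A), 15 (C/T).

5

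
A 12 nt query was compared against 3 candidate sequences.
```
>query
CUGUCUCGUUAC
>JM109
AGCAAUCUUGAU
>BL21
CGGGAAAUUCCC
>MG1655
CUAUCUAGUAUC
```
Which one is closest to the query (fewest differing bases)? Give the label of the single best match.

MG1655

JM109 differs at 8 bases; BL21 differs at 8 bases; MG1655 differs at 4 bases. The closest is MG1655.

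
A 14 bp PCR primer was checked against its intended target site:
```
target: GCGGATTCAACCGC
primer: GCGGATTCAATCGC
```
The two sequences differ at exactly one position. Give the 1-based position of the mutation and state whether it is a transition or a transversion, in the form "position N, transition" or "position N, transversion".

position 11, transition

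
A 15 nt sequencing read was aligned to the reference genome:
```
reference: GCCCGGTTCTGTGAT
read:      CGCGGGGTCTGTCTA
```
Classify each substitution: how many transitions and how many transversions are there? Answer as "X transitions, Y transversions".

0 transitions, 7 transversions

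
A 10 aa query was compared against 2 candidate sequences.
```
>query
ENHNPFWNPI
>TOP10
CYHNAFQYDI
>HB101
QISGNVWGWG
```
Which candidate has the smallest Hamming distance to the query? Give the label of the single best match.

TOP10 differs at 6 positions; HB101 differs at 9 positions. The closest is TOP10.

TOP10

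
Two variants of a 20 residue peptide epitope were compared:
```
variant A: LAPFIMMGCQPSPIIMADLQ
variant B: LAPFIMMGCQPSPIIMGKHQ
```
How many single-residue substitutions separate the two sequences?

3

The sequences differ at positions 17, 18, 19 (1-based) — 3 in total.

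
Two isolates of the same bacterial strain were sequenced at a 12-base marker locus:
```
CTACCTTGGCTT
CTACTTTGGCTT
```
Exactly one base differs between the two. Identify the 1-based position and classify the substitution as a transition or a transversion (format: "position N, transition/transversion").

position 5, transition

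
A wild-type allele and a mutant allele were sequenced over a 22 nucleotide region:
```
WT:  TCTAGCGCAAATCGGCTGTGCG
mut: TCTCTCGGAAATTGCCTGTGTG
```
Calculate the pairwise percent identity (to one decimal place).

72.7%

6 positions differ (4, 5, 8, 13, 15, 21), so 16 of 22 match: 16/22 = 72.73%.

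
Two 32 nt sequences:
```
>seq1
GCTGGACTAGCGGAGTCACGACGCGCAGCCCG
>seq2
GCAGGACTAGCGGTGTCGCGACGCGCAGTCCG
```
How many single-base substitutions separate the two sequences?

Comparing position by position, 4 sites differ: 3 (T/A), 14 (A/T), 18 (A/G), 29 (C/T).

4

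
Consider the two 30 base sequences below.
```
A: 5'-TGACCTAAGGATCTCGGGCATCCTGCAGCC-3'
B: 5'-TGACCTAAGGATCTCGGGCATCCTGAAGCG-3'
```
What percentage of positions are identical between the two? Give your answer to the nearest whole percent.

93%

Mismatches at positions 26, 30 (1-based): 2 of 30.
Identical positions: 28/30 = 93.33% → 93%.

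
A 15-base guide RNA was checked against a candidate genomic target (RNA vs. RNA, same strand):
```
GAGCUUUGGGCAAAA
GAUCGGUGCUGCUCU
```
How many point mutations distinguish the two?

The sequences differ at bases 3, 5, 6, 9, 10, 11, 12, 13, 14, 15 (1-based) — 10 in total.

10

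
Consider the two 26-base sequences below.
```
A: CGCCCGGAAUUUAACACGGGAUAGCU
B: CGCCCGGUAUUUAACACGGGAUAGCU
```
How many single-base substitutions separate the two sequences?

The sequences differ at positions 8 (1-based) — 1 in total.

1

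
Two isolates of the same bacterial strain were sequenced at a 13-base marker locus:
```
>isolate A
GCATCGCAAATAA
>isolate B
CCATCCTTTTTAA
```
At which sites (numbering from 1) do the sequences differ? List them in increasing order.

1, 6, 7, 8, 9, 10

Differences at site 1 (G→C), site 6 (G→C), site 7 (C→T), site 8 (A→T), site 9 (A→T), site 10 (A→T).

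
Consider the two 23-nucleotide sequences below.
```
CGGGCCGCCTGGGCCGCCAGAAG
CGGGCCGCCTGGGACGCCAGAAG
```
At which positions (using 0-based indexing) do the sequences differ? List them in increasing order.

13

Scanning 0-based: 13: C/A.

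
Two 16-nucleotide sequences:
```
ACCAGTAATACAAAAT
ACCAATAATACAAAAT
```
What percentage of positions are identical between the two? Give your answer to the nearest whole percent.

94%

Mismatch at position 5 (1-based): 1 of 16.
Identical positions: 15/16 = 93.75% → 94%.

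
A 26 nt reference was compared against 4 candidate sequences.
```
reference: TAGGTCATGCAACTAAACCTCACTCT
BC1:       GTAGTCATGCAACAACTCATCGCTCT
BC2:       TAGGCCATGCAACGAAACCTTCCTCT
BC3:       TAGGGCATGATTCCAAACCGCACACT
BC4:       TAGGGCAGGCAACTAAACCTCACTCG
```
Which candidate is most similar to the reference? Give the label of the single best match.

BC4

Hamming distances to reference — BC1: 8; BC2: 4; BC3: 7; BC4: 3.
Smallest is BC4 with 3 mismatches.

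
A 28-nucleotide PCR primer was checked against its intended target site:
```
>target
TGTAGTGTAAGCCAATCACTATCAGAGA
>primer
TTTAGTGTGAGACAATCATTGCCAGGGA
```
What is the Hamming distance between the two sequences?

7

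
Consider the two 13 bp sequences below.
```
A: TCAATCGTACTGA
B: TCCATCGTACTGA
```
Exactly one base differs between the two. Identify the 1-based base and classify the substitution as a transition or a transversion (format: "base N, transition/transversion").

base 3, transversion

The sequences differ only at base 3: A→C (purine→pyrimidine), a transversion.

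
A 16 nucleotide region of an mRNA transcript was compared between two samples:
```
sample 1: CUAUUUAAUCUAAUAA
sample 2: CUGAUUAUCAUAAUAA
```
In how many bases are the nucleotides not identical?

5

Mismatches (1-based): base 3: A→G; base 4: U→A; base 8: A→U; base 9: U→C; base 10: C→A.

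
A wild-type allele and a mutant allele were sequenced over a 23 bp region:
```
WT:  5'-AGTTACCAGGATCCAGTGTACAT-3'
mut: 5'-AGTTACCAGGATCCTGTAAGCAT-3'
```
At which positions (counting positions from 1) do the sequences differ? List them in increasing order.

15, 18, 19, 20

Differences at position 15 (A→T), position 18 (G→A), position 19 (T→A), position 20 (A→G).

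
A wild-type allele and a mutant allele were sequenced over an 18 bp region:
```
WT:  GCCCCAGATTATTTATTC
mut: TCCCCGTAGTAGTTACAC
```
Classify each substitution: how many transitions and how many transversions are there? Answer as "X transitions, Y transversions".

2 transitions, 5 transversions

Mismatches (1-based):
site 1: G→T (purine→pyrimidine, transversion)
site 6: A→G (purine→purine, transition)
site 7: G→T (purine→pyrimidine, transversion)
site 9: T→G (pyrimidine→purine, transversion)
site 12: T→G (pyrimidine→purine, transversion)
site 16: T→C (pyrimidine→pyrimidine, transition)
site 17: T→A (pyrimidine→purine, transversion)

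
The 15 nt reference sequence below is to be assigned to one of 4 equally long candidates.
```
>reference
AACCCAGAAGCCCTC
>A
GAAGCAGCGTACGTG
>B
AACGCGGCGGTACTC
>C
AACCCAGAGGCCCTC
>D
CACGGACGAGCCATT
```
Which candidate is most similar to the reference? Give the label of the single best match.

A differs at 9 positions; B differs at 6 positions; C differs at 1 position; D differs at 7 positions. The closest is C.

C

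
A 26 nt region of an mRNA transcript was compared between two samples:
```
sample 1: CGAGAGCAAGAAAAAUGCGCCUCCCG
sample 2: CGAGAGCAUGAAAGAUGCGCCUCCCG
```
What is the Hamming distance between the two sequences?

Comparing position by position, 2 sites differ: 9 (A/U), 14 (A/G).

2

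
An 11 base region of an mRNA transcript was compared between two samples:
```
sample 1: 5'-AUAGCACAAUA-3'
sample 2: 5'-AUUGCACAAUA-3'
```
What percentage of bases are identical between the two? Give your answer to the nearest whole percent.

Mismatch at position 3 (1-based): 1 of 11.
Identical positions: 10/11 = 90.91% → 91%.

91%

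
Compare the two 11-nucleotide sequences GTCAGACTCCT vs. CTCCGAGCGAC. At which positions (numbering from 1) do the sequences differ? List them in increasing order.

1, 4, 7, 8, 9, 10, 11

Scanning 1-based: 1: G/C; 4: A/C; 7: C/G; 8: T/C; 9: C/G; 10: C/A; 11: T/C.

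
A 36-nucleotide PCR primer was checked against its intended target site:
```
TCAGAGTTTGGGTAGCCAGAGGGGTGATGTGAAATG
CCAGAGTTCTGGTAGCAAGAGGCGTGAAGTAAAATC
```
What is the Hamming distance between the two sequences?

The sequences differ at bases 1, 9, 10, 17, 23, 28, 31, 36 (1-based) — 8 in total.

8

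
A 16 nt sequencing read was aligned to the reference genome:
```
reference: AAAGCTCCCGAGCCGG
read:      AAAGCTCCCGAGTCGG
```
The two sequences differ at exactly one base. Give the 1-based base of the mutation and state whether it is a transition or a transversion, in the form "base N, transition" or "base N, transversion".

The sequences differ only at base 13: C→T (pyrimidine→pyrimidine), a transition.

base 13, transition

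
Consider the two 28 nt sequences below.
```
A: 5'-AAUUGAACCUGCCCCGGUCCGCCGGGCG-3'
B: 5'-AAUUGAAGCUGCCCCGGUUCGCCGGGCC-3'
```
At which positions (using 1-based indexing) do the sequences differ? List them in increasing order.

8, 19, 28

Scanning 1-based: 8: C/G; 19: C/U; 28: G/C.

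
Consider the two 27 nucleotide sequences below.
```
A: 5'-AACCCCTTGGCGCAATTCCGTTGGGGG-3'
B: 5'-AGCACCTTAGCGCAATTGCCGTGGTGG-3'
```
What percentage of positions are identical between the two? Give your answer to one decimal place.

74.1%

7 positions differ (2, 4, 9, 18, 20, 21, 25), so 20 of 27 match: 20/27 = 74.07%.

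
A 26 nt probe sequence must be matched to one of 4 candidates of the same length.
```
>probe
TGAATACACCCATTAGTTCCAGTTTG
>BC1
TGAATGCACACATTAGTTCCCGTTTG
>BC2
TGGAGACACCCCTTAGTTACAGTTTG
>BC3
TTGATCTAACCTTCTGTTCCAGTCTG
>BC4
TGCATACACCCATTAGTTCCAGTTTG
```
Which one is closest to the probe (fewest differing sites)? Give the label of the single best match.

BC4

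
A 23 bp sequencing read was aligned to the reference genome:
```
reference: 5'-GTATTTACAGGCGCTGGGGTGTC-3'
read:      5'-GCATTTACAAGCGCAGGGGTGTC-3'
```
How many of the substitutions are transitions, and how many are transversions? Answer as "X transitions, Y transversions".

Mismatches (1-based):
site 2: T→C (pyrimidine→pyrimidine, transition)
site 10: G→A (purine→purine, transition)
site 15: T→A (pyrimidine→purine, transversion)

2 transitions, 1 transversion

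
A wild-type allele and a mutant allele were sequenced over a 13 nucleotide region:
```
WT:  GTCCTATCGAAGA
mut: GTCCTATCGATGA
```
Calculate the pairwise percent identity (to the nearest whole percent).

Mismatch at position 11 (1-based): 1 of 13.
Identical positions: 12/13 = 92.31% → 92%.

92%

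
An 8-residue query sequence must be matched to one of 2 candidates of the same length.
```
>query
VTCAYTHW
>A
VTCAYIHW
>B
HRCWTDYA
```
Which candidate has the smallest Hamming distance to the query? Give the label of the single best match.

A

Hamming distances to query — A: 1; B: 7.
Smallest is A with 1 mismatch.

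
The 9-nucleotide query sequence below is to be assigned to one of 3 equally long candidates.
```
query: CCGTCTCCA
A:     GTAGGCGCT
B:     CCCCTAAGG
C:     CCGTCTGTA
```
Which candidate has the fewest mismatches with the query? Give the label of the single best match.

A differs at 8 bases; B differs at 7 bases; C differs at 2 bases. The closest is C.

C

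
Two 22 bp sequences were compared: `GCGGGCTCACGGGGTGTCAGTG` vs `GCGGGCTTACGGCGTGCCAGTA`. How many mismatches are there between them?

4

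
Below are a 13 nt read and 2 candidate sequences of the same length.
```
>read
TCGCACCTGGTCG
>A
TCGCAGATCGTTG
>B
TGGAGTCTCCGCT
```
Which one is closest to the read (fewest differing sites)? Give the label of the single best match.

A

Hamming distances to read — A: 4; B: 8.
Smallest is A with 4 mismatches.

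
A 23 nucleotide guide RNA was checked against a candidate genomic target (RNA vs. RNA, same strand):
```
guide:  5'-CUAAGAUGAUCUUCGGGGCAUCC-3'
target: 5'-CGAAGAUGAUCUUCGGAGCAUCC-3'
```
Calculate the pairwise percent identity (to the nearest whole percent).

2 positions differ (2, 17), so 21 of 23 match: 21/23 = 91.3%.

91%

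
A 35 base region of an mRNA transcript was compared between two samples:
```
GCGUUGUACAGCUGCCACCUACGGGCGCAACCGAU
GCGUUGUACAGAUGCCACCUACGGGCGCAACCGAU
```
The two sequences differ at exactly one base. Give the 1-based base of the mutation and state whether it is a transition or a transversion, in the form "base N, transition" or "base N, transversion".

Base 12 changes C→A. C is a pyrimidine and A is a purine, so this is a transversion.

base 12, transversion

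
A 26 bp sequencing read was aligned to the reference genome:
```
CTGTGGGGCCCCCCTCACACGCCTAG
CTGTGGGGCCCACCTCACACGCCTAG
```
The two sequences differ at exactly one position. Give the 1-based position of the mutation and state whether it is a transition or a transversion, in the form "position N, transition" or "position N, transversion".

position 12, transversion

The sequences differ only at position 12: C→A (pyrimidine→purine), a transversion.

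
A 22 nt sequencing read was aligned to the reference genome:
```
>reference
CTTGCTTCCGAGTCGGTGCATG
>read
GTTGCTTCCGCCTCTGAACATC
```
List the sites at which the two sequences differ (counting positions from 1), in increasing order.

1, 11, 12, 15, 17, 18, 22

Differences at site 1 (C→G), site 11 (A→C), site 12 (G→C), site 15 (G→T), site 17 (T→A), site 18 (G→A), site 22 (G→C).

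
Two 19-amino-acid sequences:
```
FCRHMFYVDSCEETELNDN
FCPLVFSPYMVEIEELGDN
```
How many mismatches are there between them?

11

Comparing position by position, 11 positions differ: 3 (R/P), 4 (H/L), 5 (M/V), 7 (Y/S), 8 (V/P), 9 (D/Y), 10 (S/M), 11 (C/V), 13 (E/I), 14 (T/E), 17 (N/G).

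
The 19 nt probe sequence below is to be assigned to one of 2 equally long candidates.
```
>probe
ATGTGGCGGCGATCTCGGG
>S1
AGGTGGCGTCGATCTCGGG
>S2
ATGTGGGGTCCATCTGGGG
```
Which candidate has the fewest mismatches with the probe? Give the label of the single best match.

Hamming distances to probe — S1: 2; S2: 4.
Smallest is S1 with 2 mismatches.

S1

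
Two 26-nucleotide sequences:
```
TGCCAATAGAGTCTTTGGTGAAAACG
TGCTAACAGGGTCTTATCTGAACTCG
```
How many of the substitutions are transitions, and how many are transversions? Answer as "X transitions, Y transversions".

Transitions (purine↔purine or pyrimidine↔pyrimidine): 4 C→T, 7 T→C, 10 A→G.
Transversions (purine↔pyrimidine): 16 T→A, 17 G→T, 18 G→C, 23 A→C, 24 A→T.

3 transitions, 5 transversions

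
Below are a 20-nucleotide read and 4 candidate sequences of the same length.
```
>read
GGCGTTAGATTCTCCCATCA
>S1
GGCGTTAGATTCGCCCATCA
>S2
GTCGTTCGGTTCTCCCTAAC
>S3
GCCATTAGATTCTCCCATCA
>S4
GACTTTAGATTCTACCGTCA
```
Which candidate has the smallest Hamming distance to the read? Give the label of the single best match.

S1 differs at 1 site; S2 differs at 7 sites; S3 differs at 2 sites; S4 differs at 4 sites. The closest is S1.

S1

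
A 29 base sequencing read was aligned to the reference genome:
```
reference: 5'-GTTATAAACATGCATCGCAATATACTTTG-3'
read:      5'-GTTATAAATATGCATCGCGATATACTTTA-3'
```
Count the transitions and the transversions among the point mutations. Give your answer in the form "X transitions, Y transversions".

Mismatches (1-based):
base 9: C→T (pyrimidine→pyrimidine, transition)
base 19: A→G (purine→purine, transition)
base 29: G→A (purine→purine, transition)

3 transitions, 0 transversions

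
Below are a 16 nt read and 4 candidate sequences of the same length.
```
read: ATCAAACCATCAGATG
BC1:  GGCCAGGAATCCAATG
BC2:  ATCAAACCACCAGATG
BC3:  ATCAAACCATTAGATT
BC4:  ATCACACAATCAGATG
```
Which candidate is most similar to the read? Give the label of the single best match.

Hamming distances to read — BC1: 8; BC2: 1; BC3: 2; BC4: 2.
Smallest is BC2 with 1 mismatch.

BC2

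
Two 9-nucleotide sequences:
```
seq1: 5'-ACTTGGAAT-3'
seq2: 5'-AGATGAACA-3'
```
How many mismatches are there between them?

5

The sequences differ at positions 2, 3, 6, 8, 9 (1-based) — 5 in total.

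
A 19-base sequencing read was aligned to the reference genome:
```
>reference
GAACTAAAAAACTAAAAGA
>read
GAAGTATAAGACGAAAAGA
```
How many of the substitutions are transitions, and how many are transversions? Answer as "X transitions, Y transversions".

1 transition, 3 transversions

Mismatches (1-based):
base 4: C→G (pyrimidine→purine, transversion)
base 7: A→T (purine→pyrimidine, transversion)
base 10: A→G (purine→purine, transition)
base 13: T→G (pyrimidine→purine, transversion)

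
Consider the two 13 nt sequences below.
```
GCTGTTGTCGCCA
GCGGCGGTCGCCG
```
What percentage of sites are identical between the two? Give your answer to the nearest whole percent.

Mismatches at positions 3, 5, 6, 13 (1-based): 4 of 13.
Identical positions: 9/13 = 69.23% → 69%.

69%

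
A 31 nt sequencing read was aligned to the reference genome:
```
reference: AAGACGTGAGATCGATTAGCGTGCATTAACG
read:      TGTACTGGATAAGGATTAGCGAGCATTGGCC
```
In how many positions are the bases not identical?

Comparing position by position, 12 positions differ: 1 (A/T), 2 (A/G), 3 (G/T), 6 (G/T), 7 (T/G), 10 (G/T), 12 (T/A), 13 (C/G), 22 (T/A), 28 (A/G), 29 (A/G), 31 (G/C).

12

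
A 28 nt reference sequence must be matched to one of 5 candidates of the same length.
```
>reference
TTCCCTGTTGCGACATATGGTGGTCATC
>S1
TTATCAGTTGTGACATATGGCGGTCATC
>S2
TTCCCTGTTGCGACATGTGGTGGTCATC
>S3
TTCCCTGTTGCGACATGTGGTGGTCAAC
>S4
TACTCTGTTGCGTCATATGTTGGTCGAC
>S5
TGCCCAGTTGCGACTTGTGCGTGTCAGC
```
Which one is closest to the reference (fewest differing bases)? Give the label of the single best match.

S1 differs at 5 bases; S2 differs at 1 base; S3 differs at 2 bases; S4 differs at 6 bases; S5 differs at 8 bases. The closest is S2.

S2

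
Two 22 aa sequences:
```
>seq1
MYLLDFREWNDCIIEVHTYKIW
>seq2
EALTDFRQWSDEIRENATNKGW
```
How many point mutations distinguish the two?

11

Comparing position by position, 11 residues differ: 1 (M/E), 2 (Y/A), 4 (L/T), 8 (E/Q), 10 (N/S), 12 (C/E), 14 (I/R), 16 (V/N), 17 (H/A), 19 (Y/N), 21 (I/G).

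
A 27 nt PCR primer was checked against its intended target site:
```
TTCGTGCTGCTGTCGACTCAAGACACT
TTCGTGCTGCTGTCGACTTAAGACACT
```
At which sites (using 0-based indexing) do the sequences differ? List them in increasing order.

18

Scanning 0-based: 18: C/T.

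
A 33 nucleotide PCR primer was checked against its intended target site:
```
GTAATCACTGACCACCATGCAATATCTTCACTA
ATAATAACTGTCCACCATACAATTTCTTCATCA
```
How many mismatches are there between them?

The sequences differ at sites 1, 6, 11, 19, 24, 31, 32 (1-based) — 7 in total.

7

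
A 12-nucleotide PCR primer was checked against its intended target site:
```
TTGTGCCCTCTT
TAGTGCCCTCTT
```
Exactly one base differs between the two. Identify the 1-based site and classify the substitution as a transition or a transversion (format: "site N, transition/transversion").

The sequences differ only at site 2: T→A (pyrimidine→purine), a transversion.

site 2, transversion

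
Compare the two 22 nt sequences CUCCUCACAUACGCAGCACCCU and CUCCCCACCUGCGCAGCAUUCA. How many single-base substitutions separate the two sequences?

Mismatches (1-based): position 5: U→C; position 9: A→C; position 11: A→G; position 19: C→U; position 20: C→U; position 22: U→A.

6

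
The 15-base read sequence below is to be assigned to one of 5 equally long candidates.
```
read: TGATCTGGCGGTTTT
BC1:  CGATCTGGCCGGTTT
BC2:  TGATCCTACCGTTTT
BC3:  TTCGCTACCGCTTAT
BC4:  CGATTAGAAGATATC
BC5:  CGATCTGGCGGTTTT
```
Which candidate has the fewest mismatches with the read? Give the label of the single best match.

Hamming distances to read — BC1: 3; BC2: 4; BC3: 7; BC4: 8; BC5: 1.
Smallest is BC5 with 1 mismatch.

BC5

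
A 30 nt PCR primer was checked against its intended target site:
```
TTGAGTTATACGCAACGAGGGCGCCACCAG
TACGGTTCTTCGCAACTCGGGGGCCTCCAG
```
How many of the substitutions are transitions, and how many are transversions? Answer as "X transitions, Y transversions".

1 transition, 8 transversions

Mismatches (1-based):
site 2: T→A (pyrimidine→purine, transversion)
site 3: G→C (purine→pyrimidine, transversion)
site 4: A→G (purine→purine, transition)
site 8: A→C (purine→pyrimidine, transversion)
site 10: A→T (purine→pyrimidine, transversion)
site 17: G→T (purine→pyrimidine, transversion)
site 18: A→C (purine→pyrimidine, transversion)
site 22: C→G (pyrimidine→purine, transversion)
site 26: A→T (purine→pyrimidine, transversion)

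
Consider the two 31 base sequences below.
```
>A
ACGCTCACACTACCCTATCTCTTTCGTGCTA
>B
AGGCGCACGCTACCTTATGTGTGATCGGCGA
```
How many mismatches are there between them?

12

Comparing position by position, 12 bases differ: 2 (C/G), 5 (T/G), 9 (A/G), 15 (C/T), 19 (C/G), 21 (C/G), 23 (T/G), 24 (T/A), 25 (C/T), 26 (G/C), 27 (T/G), 30 (T/G).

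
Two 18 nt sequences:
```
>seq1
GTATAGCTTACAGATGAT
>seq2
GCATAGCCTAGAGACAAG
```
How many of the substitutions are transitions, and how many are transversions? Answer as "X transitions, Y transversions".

4 transitions, 2 transversions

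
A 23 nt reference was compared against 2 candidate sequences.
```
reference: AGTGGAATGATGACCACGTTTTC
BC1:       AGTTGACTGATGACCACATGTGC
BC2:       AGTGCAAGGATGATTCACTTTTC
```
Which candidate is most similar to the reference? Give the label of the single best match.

BC1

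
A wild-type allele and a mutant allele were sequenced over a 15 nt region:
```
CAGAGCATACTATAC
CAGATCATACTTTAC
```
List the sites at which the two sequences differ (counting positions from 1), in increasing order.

5, 12

Scanning 1-based: 5: G/T; 12: A/T.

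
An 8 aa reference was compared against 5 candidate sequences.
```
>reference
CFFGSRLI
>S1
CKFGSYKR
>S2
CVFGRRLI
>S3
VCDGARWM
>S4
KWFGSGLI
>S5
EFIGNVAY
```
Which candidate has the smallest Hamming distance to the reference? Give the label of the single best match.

S2

S1 differs at 4 positions; S2 differs at 2 positions; S3 differs at 6 positions; S4 differs at 3 positions; S5 differs at 6 positions. The closest is S2.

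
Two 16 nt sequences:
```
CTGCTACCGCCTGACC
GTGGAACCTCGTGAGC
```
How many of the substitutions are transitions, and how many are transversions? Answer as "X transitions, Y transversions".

0 transitions, 6 transversions

Mismatches (1-based):
base 1: C→G (pyrimidine→purine, transversion)
base 4: C→G (pyrimidine→purine, transversion)
base 5: T→A (pyrimidine→purine, transversion)
base 9: G→T (purine→pyrimidine, transversion)
base 11: C→G (pyrimidine→purine, transversion)
base 15: C→G (pyrimidine→purine, transversion)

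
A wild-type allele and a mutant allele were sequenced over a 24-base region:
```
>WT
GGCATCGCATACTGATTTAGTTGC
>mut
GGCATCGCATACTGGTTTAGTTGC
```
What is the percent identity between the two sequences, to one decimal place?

95.8%

1 position differs (15), so 23 of 24 match: 23/24 = 95.83%.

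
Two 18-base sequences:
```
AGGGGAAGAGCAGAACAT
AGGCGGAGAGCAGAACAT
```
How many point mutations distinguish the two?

2

The sequences differ at sites 4, 6 (1-based) — 2 in total.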